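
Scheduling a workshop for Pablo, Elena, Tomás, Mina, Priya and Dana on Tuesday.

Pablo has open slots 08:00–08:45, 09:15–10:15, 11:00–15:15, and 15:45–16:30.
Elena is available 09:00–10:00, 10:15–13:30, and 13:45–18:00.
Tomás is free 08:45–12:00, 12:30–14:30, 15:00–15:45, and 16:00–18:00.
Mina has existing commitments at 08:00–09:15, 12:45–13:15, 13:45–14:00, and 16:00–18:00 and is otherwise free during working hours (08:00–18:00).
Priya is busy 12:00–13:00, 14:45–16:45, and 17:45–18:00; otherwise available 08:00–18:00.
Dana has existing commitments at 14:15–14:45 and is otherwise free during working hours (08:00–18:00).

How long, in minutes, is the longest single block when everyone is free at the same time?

Mina free within 08:00–18:00: 09:15–12:45, 13:15–13:45, 14:00–16:00.
Priya free within 08:00–18:00: 08:00–12:00, 13:00–14:45, 16:45–17:45.
Dana free within 08:00–18:00: 08:00–14:15, 14:45–18:00.
Pablo ∩ Elena: 09:15–10:00, 11:00–13:30, 13:45–15:15, 15:45–16:30.
Pablo ∩ Elena ∩ Tomás: 09:15–10:00, 11:00–12:00, 12:30–13:30, 13:45–14:30, 15:00–15:15, 16:00–16:30.
Pablo ∩ Elena ∩ Tomás ∩ Mina: 09:15–10:00, 11:00–12:00, 12:30–12:45, 13:15–13:30, 14:00–14:30, 15:00–15:15.
Pablo ∩ Elena ∩ Tomás ∩ Mina ∩ Priya: 09:15–10:00, 11:00–12:00, 13:15–13:30, 14:00–14:30.
Pablo ∩ Elena ∩ Tomás ∩ Mina ∩ Priya ∩ Dana: 09:15–10:00, 11:00–12:00, 13:15–13:30, 14:00–14:15.
Common window lengths: 45, 60, 15, 15 min; longest is 60.

60 minutes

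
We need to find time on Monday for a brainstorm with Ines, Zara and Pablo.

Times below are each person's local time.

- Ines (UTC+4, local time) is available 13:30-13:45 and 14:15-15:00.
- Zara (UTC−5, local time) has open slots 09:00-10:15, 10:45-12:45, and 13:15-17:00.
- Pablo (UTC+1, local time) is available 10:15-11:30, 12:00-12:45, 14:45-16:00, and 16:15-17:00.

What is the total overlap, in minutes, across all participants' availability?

Ines → UTC: 09:30–09:45, 10:15–11:00.
Zara → UTC: 14:00–15:15, 15:45–17:45, 18:15–22:00.
Pablo → UTC: 09:15–10:30, 11:00–11:45, 13:45–15:00, 15:15–16:00.
Ines ∩ Zara: (none).
Ines ∩ Zara ∩ Pablo: (none).
Total common minutes: 0.

0 minutes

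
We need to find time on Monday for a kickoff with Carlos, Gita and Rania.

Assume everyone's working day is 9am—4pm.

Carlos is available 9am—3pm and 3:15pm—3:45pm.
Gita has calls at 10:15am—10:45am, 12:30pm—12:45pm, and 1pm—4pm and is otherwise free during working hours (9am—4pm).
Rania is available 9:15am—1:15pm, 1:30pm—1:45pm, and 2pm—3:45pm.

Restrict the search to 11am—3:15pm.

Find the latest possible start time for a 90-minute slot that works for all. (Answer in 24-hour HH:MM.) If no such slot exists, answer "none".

11:00

Gita free within 09:00–16:00: 09:00–10:15, 10:45–12:30, 12:45–13:00.
Carlos ∩ Gita: 09:00–10:15, 10:45–12:30, 12:45–13:00.
Carlos ∩ Gita ∩ Rania: 09:15–10:15, 10:45–12:30, 12:45–13:00.
Restricted to 11:00–15:15: 11:00–12:30, 12:45–13:00.
Windows ≥ 90 min: 11:00–12:30.
Latest start in the last window 11:00–12:30 is 12:30 − 90 min = 11:00.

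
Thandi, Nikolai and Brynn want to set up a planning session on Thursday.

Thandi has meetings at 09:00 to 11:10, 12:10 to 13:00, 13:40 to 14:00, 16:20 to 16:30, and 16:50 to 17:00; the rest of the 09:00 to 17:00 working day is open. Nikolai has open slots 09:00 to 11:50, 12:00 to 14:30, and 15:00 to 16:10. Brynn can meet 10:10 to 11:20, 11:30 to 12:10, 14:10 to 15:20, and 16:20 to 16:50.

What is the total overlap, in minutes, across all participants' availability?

Thandi free within 09:00–17:00: 11:10–12:10, 13:00–13:40, 14:00–16:20, 16:30–16:50.
Thandi ∩ Nikolai: 11:10–11:50, 12:00–12:10, 13:00–13:40, 14:00–14:30, 15:00–16:10.
Thandi ∩ Nikolai ∩ Brynn: 11:10–11:20, 11:30–11:50, 12:00–12:10, 14:10–14:30, 15:00–15:20.
Total common minutes: 10 + 20 + 10 + 20 + 20 = 80.

80 minutes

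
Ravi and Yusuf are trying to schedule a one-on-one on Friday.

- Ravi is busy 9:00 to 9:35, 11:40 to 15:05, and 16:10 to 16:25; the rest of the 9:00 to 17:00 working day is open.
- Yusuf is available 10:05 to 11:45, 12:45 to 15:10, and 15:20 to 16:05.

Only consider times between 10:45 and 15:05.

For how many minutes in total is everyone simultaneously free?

Ravi free within 09:00–17:00: 09:35–11:40, 15:05–16:10, 16:25–17:00.
Ravi ∩ Yusuf: 10:05–11:40, 15:05–15:10, 15:20–16:05.
Restricted to 10:45–15:05: 10:45–11:40.
Total common minutes: 55.

55 minutes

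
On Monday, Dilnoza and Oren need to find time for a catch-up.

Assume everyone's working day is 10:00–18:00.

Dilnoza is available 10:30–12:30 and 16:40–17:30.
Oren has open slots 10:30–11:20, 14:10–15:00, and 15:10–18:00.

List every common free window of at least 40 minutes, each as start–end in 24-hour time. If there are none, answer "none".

Dilnoza ∩ Oren: 10:30–11:20, 16:40–17:30.
Windows ≥ 40 min: 10:30–11:20, 16:40–17:30.

10:30–11:20, 16:40–17:30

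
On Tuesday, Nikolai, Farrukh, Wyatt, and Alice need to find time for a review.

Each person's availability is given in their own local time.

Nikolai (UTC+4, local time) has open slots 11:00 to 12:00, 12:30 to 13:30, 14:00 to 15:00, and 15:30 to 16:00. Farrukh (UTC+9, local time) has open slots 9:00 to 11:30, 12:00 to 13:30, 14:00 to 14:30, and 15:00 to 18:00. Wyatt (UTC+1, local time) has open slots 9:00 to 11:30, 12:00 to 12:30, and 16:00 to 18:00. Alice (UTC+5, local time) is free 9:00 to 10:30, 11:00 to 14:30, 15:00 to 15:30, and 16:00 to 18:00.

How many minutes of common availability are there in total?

Nikolai → UTC: 07:00–08:00, 08:30–09:30, 10:00–11:00, 11:30–12:00.
Farrukh → UTC: 00:00–02:30, 03:00–04:30, 05:00–05:30, 06:00–09:00.
Wyatt → UTC: 08:00–10:30, 11:00–11:30, 15:00–17:00.
Alice → UTC: 04:00–05:30, 06:00–09:30, 10:00–10:30, 11:00–13:00.
Nikolai ∩ Farrukh: 07:00–08:00, 08:30–09:00.
Nikolai ∩ Farrukh ∩ Wyatt: 08:30–09:00.
Nikolai ∩ Farrukh ∩ Wyatt ∩ Alice: 08:30–09:00.
Total common minutes: 30.

30 minutes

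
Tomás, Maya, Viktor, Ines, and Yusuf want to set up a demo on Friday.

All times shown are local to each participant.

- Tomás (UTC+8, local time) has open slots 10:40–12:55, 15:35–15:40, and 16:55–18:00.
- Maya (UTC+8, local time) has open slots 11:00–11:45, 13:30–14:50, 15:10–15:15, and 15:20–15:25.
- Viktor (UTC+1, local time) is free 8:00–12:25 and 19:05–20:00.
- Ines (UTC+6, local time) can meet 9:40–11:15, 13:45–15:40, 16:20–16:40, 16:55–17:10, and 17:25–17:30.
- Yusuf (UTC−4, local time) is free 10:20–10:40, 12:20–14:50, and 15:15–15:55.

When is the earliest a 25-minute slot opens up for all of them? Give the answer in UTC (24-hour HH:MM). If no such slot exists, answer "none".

none

Tomás → UTC: 02:40–04:55, 07:35–07:40, 08:55–10:00.
Maya → UTC: 03:00–03:45, 05:30–06:50, 07:10–07:15, 07:20–07:25.
Viktor → UTC: 07:00–11:25, 18:05–19:00.
Ines → UTC: 03:40–05:15, 07:45–09:40, 10:20–10:40, 10:55–11:10, 11:25–11:30.
Yusuf → UTC: 14:20–14:40, 16:20–18:50, 19:15–19:55.
Tomás ∩ Maya: 03:00–03:45.
Tomás ∩ Maya ∩ Viktor: (none).
Tomás ∩ Maya ∩ Viktor ∩ Ines: (none).
Tomás ∩ Maya ∩ Viktor ∩ Ines ∩ Yusuf: (none).
Windows ≥ 25 min: (none).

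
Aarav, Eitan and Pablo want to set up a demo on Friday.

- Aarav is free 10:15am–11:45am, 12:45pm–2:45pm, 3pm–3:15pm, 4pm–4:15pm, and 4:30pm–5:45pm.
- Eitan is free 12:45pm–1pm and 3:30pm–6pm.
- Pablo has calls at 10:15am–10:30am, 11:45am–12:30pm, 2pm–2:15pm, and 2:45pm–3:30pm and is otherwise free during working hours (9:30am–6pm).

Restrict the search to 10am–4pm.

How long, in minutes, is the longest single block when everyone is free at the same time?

15 minutes

Pablo free within 09:30–18:00: 09:30–10:15, 10:30–11:45, 12:30–14:00, 14:15–14:45, 15:30–18:00.
Aarav ∩ Eitan: 12:45–13:00, 16:00–16:15, 16:30–17:45.
Aarav ∩ Eitan ∩ Pablo: 12:45–13:00, 16:00–16:15, 16:30–17:45.
Restricted to 10:00–16:00: 12:45–13:00.
Single common window of 15 minutes.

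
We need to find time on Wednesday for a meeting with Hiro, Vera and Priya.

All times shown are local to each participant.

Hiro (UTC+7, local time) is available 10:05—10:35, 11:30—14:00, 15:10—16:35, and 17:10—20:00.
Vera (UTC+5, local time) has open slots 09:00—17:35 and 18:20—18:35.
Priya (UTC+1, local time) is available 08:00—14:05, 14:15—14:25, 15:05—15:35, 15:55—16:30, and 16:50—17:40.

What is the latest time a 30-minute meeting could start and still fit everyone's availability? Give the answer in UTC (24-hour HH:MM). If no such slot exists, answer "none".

12:05

Hiro → UTC: 03:05–03:35, 04:30–07:00, 08:10–09:35, 10:10–13:00.
Vera → UTC: 04:00–12:35, 13:20–13:35.
Priya → UTC: 07:00–13:05, 13:15–13:25, 14:05–14:35, 14:55–15:30, 15:50–16:40.
Hiro ∩ Vera: 04:30–07:00, 08:10–09:35, 10:10–12:35.
Hiro ∩ Vera ∩ Priya: 08:10–09:35, 10:10–12:35.
Windows ≥ 30 min: 08:10–09:35, 10:10–12:35.
Latest start in the last window 10:10–12:35 is 12:35 − 30 min = 12:05.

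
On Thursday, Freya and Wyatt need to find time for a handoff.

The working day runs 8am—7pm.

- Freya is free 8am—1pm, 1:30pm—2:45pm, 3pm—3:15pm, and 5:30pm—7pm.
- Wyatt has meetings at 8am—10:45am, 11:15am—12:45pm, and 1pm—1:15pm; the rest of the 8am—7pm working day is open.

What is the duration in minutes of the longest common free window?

90 minutes

Wyatt free within 08:00–19:00: 10:45–11:15, 12:45–13:00, 13:15–19:00.
Freya ∩ Wyatt: 10:45–11:15, 12:45–13:00, 13:30–14:45, 15:00–15:15, 17:30–19:00.
Common window lengths: 30, 15, 75, 15, 90 min; longest is 90.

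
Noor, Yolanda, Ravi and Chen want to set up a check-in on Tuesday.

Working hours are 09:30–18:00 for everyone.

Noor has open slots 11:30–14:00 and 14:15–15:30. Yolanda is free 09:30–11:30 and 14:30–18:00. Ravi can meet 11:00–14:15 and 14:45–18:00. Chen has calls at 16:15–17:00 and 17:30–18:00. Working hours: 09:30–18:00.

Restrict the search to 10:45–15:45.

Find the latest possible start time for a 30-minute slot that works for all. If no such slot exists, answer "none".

Chen free within 09:30–18:00: 09:30–16:15, 17:00–17:30.
Noor ∩ Yolanda: 14:30–15:30.
Noor ∩ Yolanda ∩ Ravi: 14:45–15:30.
Noor ∩ Yolanda ∩ Ravi ∩ Chen: 14:45–15:30.
Restricted to 10:45–15:45: 14:45–15:30.
Windows ≥ 30 min: 14:45–15:30.
Latest start in the last window 14:45–15:30 is 15:30 − 30 min = 15:00.

15:00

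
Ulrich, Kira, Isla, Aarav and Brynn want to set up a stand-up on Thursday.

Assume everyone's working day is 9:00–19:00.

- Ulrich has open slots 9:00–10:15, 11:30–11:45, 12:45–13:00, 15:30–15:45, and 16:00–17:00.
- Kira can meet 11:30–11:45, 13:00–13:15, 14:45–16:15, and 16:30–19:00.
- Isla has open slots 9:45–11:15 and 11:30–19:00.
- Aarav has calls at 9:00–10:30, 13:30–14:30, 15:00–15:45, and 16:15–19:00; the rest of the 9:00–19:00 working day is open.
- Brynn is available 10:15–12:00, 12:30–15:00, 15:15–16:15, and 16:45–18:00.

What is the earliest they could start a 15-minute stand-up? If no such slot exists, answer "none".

Aarav free within 09:00–19:00: 10:30–13:30, 14:30–15:00, 15:45–16:15.
Ulrich ∩ Kira: 11:30–11:45, 15:30–15:45, 16:00–16:15, 16:30–17:00.
Ulrich ∩ Kira ∩ Isla: 11:30–11:45, 15:30–15:45, 16:00–16:15, 16:30–17:00.
Ulrich ∩ Kira ∩ Isla ∩ Aarav: 11:30–11:45, 16:00–16:15.
Ulrich ∩ Kira ∩ Isla ∩ Aarav ∩ Brynn: 11:30–11:45, 16:00–16:15.
Windows ≥ 15 min: 11:30–11:45, 16:00–16:15.
Earliest such window starts at 11:30.

11:30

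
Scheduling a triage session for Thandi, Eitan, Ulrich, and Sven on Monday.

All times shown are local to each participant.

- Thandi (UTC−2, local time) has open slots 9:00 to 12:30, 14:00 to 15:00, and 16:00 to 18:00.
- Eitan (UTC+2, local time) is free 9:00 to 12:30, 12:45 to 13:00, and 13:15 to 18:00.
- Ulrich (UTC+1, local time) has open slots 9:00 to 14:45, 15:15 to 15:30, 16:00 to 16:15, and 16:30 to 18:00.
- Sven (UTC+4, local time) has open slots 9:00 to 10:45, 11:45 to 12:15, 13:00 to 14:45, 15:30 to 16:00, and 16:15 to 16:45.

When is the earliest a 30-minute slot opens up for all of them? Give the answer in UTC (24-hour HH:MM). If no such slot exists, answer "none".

Thandi → UTC: 11:00–14:30, 16:00–17:00, 18:00–20:00.
Eitan → UTC: 07:00–10:30, 10:45–11:00, 11:15–16:00.
Ulrich → UTC: 08:00–13:45, 14:15–14:30, 15:00–15:15, 15:30–17:00.
Sven → UTC: 05:00–06:45, 07:45–08:15, 09:00–10:45, 11:30–12:00, 12:15–12:45.
Thandi ∩ Eitan: 11:15–14:30.
Thandi ∩ Eitan ∩ Ulrich: 11:15–13:45, 14:15–14:30.
Thandi ∩ Eitan ∩ Ulrich ∩ Sven: 11:30–12:00, 12:15–12:45.
Windows ≥ 30 min: 11:30–12:00, 12:15–12:45.
Earliest such window starts at 11:30.

11:30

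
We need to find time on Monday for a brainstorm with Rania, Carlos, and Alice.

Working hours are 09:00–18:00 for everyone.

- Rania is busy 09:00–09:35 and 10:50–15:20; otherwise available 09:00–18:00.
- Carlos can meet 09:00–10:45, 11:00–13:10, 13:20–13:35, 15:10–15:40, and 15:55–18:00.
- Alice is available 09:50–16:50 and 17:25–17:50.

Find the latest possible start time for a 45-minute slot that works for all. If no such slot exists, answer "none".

16:05

Rania free within 09:00–18:00: 09:35–10:50, 15:20–18:00.
Rania ∩ Carlos: 09:35–10:45, 15:20–15:40, 15:55–18:00.
Rania ∩ Carlos ∩ Alice: 09:50–10:45, 15:20–15:40, 15:55–16:50, 17:25–17:50.
Windows ≥ 45 min: 09:50–10:45, 15:55–16:50.
Latest start in the last window 15:55–16:50 is 16:50 − 45 min = 16:05.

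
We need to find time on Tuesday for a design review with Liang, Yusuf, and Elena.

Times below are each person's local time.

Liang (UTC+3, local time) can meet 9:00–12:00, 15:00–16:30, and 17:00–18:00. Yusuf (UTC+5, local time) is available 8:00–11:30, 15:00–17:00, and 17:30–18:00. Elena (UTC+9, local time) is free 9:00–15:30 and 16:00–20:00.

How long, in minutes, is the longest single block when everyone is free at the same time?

Liang → UTC: 06:00–09:00, 12:00–13:30, 14:00–15:00.
Yusuf → UTC: 03:00–06:30, 10:00–12:00, 12:30–13:00.
Elena → UTC: 00:00–06:30, 07:00–11:00.
Liang ∩ Yusuf: 06:00–06:30, 12:30–13:00.
Liang ∩ Yusuf ∩ Elena: 06:00–06:30.
Single common window of 30 minutes.

30 minutes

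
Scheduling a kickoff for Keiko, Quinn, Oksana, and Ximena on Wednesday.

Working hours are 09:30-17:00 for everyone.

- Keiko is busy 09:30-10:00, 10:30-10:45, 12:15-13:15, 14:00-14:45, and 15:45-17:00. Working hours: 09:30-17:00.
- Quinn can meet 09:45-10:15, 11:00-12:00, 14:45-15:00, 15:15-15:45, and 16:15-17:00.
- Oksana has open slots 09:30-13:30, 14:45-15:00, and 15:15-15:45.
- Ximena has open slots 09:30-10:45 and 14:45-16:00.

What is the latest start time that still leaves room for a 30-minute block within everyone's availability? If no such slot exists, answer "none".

15:15

Keiko free within 09:30–17:00: 10:00–10:30, 10:45–12:15, 13:15–14:00, 14:45–15:45.
Keiko ∩ Quinn: 10:00–10:15, 11:00–12:00, 14:45–15:00, 15:15–15:45.
Keiko ∩ Quinn ∩ Oksana: 10:00–10:15, 11:00–12:00, 14:45–15:00, 15:15–15:45.
Keiko ∩ Quinn ∩ Oksana ∩ Ximena: 10:00–10:15, 14:45–15:00, 15:15–15:45.
Windows ≥ 30 min: 15:15–15:45.
Latest start in the last window 15:15–15:45 is 15:45 − 30 min = 15:15.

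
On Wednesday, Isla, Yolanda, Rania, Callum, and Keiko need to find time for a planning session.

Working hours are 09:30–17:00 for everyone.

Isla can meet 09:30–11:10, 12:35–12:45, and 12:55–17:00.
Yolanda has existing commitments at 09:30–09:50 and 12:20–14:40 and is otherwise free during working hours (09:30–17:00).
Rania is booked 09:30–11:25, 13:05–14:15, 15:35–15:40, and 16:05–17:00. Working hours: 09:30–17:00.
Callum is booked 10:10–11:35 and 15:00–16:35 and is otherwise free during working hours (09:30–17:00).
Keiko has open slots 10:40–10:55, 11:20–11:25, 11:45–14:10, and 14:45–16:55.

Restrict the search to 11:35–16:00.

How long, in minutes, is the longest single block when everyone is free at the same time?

Yolanda free within 09:30–17:00: 09:50–12:20, 14:40–17:00.
Rania free within 09:30–17:00: 11:25–13:05, 14:15–15:35, 15:40–16:05.
Callum free within 09:30–17:00: 09:30–10:10, 11:35–15:00, 16:35–17:00.
Isla ∩ Yolanda: 09:50–11:10, 14:40–17:00.
Isla ∩ Yolanda ∩ Rania: 14:40–15:35, 15:40–16:05.
Isla ∩ Yolanda ∩ Rania ∩ Callum: 14:40–15:00.
Isla ∩ Yolanda ∩ Rania ∩ Callum ∩ Keiko: 14:45–15:00.
Restricted to 11:35–16:00: 14:45–15:00.
Single common window of 15 minutes.

15 minutes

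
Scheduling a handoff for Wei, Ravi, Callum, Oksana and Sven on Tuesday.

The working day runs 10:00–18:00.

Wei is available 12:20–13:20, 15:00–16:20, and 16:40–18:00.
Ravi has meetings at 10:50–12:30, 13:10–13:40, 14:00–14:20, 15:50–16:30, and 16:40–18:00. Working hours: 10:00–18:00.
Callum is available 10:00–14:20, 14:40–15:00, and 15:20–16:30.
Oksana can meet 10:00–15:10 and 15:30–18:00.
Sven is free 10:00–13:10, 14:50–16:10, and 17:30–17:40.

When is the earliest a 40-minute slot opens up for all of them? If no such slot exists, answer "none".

Ravi free within 10:00–18:00: 10:00–10:50, 12:30–13:10, 13:40–14:00, 14:20–15:50, 16:30–16:40.
Wei ∩ Ravi: 12:30–13:10, 15:00–15:50.
Wei ∩ Ravi ∩ Callum: 12:30–13:10, 15:20–15:50.
Wei ∩ Ravi ∩ Callum ∩ Oksana: 12:30–13:10, 15:30–15:50.
Wei ∩ Ravi ∩ Callum ∩ Oksana ∩ Sven: 12:30–13:10, 15:30–15:50.
Windows ≥ 40 min: 12:30–13:10.
Earliest such window starts at 12:30.

12:30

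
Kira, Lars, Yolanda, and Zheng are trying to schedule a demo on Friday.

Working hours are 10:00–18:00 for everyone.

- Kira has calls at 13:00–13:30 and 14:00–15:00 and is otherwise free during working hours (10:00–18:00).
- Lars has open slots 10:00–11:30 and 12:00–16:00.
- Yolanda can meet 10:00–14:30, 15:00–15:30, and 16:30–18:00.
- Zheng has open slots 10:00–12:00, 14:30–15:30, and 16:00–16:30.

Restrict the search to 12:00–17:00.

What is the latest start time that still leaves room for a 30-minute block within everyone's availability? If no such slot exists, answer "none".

15:00

Kira free within 10:00–18:00: 10:00–13:00, 13:30–14:00, 15:00–18:00.
Kira ∩ Lars: 10:00–11:30, 12:00–13:00, 13:30–14:00, 15:00–16:00.
Kira ∩ Lars ∩ Yolanda: 10:00–11:30, 12:00–13:00, 13:30–14:00, 15:00–15:30.
Kira ∩ Lars ∩ Yolanda ∩ Zheng: 10:00–11:30, 15:00–15:30.
Restricted to 12:00–17:00: 15:00–15:30.
Windows ≥ 30 min: 15:00–15:30.
Latest start in the last window 15:00–15:30 is 15:30 − 30 min = 15:00.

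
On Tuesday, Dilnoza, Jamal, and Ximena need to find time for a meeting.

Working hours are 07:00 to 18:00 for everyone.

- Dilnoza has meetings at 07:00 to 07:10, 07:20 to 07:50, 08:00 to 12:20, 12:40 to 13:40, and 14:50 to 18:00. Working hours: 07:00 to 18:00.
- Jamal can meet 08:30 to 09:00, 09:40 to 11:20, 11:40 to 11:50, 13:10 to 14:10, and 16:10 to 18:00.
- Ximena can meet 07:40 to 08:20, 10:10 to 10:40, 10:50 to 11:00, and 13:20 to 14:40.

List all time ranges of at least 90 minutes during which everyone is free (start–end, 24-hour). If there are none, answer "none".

Dilnoza free within 07:00–18:00: 07:10–07:20, 07:50–08:00, 12:20–12:40, 13:40–14:50.
Dilnoza ∩ Jamal: 13:40–14:10.
Dilnoza ∩ Jamal ∩ Ximena: 13:40–14:10.
Windows ≥ 90 min: (none).

none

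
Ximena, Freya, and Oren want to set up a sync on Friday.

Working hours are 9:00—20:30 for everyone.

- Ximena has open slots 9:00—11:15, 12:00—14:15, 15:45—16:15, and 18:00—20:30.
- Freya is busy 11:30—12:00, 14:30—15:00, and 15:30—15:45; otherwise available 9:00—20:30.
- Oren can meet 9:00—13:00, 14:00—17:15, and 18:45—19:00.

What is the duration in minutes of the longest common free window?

Freya free within 09:00–20:30: 09:00–11:30, 12:00–14:30, 15:00–15:30, 15:45–20:30.
Ximena ∩ Freya: 09:00–11:15, 12:00–14:15, 15:45–16:15, 18:00–20:30.
Ximena ∩ Freya ∩ Oren: 09:00–11:15, 12:00–13:00, 14:00–14:15, 15:45–16:15, 18:45–19:00.
Common window lengths: 135, 60, 15, 30, 15 min; longest is 135.

135 minutes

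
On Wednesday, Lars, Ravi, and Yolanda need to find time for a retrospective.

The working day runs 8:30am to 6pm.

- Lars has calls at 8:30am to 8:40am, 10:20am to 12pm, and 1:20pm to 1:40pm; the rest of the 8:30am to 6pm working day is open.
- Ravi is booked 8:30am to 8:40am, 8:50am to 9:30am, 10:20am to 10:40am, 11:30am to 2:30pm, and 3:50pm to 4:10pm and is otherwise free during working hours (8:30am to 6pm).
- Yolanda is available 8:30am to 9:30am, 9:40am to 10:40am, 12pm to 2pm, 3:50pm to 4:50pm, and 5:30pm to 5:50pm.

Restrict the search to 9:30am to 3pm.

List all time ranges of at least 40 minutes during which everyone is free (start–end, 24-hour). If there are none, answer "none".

Lars free within 08:30–18:00: 08:40–10:20, 12:00–13:20, 13:40–18:00.
Ravi free within 08:30–18:00: 08:40–08:50, 09:30–10:20, 10:40–11:30, 14:30–15:50, 16:10–18:00.
Lars ∩ Ravi: 08:40–08:50, 09:30–10:20, 14:30–15:50, 16:10–18:00.
Lars ∩ Ravi ∩ Yolanda: 08:40–08:50, 09:40–10:20, 16:10–16:50, 17:30–17:50.
Restricted to 09:30–15:00: 09:40–10:20.
Windows ≥ 40 min: 09:40–10:20.

09:40–10:20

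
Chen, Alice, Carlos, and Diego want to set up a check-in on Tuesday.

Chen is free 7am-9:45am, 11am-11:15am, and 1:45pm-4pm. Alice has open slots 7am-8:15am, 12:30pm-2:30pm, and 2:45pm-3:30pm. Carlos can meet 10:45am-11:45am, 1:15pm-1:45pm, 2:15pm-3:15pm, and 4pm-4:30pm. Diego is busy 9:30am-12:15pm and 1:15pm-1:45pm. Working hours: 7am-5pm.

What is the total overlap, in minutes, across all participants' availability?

Diego free within 07:00–17:00: 07:00–09:30, 12:15–13:15, 13:45–17:00.
Chen ∩ Alice: 07:00–08:15, 13:45–14:30, 14:45–15:30.
Chen ∩ Alice ∩ Carlos: 14:15–14:30, 14:45–15:15.
Chen ∩ Alice ∩ Carlos ∩ Diego: 14:15–14:30, 14:45–15:15.
Total common minutes: 15 + 30 = 45.

45 minutes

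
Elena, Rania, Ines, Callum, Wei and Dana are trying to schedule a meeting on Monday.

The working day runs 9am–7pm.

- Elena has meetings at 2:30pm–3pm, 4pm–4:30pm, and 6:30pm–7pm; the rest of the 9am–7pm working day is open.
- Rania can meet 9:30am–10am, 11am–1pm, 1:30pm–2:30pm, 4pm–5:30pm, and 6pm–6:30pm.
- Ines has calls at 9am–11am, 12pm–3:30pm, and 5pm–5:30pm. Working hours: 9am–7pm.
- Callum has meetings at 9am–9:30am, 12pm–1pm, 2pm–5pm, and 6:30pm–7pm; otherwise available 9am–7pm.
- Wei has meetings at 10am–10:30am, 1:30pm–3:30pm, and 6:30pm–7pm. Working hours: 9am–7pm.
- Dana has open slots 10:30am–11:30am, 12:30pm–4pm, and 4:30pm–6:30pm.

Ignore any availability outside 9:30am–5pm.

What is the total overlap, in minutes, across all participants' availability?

Elena free within 09:00–19:00: 09:00–14:30, 15:00–16:00, 16:30–18:30.
Ines free within 09:00–19:00: 11:00–12:00, 15:30–17:00, 17:30–19:00.
Callum free within 09:00–19:00: 09:30–12:00, 13:00–14:00, 17:00–18:30.
Wei free within 09:00–19:00: 09:00–10:00, 10:30–13:30, 15:30–18:30.
Elena ∩ Rania: 09:30–10:00, 11:00–13:00, 13:30–14:30, 16:30–17:30, 18:00–18:30.
Elena ∩ Rania ∩ Ines: 11:00–12:00, 16:30–17:00, 18:00–18:30.
Elena ∩ Rania ∩ Ines ∩ Callum: 11:00–12:00, 18:00–18:30.
Elena ∩ Rania ∩ Ines ∩ Callum ∩ Wei: 11:00–12:00, 18:00–18:30.
Elena ∩ Rania ∩ Ines ∩ Callum ∩ Wei ∩ Dana: 11:00–11:30, 18:00–18:30.
Restricted to 09:30–17:00: 11:00–11:30.
Total common minutes: 30.

30 minutes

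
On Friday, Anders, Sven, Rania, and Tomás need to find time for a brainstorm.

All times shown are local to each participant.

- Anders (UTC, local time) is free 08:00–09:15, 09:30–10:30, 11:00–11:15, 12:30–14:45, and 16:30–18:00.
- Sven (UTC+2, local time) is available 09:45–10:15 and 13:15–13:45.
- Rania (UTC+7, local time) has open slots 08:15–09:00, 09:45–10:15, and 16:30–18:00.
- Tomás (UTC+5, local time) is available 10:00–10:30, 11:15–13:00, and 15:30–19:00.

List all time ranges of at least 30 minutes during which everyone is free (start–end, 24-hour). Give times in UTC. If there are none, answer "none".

none

Anders → UTC: 08:00–09:15, 09:30–10:30, 11:00–11:15, 12:30–14:45, 16:30–18:00.
Sven → UTC: 07:45–08:15, 11:15–11:45.
Rania → UTC: 01:15–02:00, 02:45–03:15, 09:30–11:00.
Tomás → UTC: 05:00–05:30, 06:15–08:00, 10:30–14:00.
Anders ∩ Sven: 08:00–08:15.
Anders ∩ Sven ∩ Rania: (none).
Anders ∩ Sven ∩ Rania ∩ Tomás: (none).
Windows ≥ 30 min: (none).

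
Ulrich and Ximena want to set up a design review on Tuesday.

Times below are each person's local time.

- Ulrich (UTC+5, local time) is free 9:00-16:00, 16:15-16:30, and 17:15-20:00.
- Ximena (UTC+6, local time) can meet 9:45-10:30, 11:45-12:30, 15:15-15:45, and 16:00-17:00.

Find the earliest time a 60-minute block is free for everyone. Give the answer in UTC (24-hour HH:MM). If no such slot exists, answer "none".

10:00

Ulrich → UTC: 04:00–11:00, 11:15–11:30, 12:15–15:00.
Ximena → UTC: 03:45–04:30, 05:45–06:30, 09:15–09:45, 10:00–11:00.
Ulrich ∩ Ximena: 04:00–04:30, 05:45–06:30, 09:15–09:45, 10:00–11:00.
Windows ≥ 60 min: 10:00–11:00.
Earliest such window starts at 10:00.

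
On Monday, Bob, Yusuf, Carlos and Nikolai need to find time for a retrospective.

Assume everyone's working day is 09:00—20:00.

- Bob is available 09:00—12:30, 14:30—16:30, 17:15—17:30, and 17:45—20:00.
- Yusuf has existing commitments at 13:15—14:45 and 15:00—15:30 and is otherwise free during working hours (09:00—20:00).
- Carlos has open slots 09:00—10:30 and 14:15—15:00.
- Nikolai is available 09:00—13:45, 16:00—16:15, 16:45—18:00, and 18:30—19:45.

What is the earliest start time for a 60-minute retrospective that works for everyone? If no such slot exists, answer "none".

Yusuf free within 09:00–20:00: 09:00–13:15, 14:45–15:00, 15:30–20:00.
Bob ∩ Yusuf: 09:00–12:30, 14:45–15:00, 15:30–16:30, 17:15–17:30, 17:45–20:00.
Bob ∩ Yusuf ∩ Carlos: 09:00–10:30, 14:45–15:00.
Bob ∩ Yusuf ∩ Carlos ∩ Nikolai: 09:00–10:30.
Windows ≥ 60 min: 09:00–10:30.
Earliest such window starts at 09:00.

09:00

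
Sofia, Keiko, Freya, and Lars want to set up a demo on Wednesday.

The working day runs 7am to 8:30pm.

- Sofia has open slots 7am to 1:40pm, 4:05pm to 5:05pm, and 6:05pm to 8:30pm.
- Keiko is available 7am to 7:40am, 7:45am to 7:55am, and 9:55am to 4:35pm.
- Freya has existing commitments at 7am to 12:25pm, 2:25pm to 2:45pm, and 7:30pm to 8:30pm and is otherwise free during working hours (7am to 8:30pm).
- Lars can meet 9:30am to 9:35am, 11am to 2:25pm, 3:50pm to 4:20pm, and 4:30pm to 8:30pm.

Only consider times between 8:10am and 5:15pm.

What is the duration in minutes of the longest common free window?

75 minutes

Freya free within 07:00–20:30: 12:25–14:25, 14:45–19:30.
Sofia ∩ Keiko: 07:00–07:40, 07:45–07:55, 09:55–13:40, 16:05–16:35.
Sofia ∩ Keiko ∩ Freya: 12:25–13:40, 16:05–16:35.
Sofia ∩ Keiko ∩ Freya ∩ Lars: 12:25–13:40, 16:05–16:20, 16:30–16:35.
Restricted to 08:10–17:15: 12:25–13:40, 16:05–16:20, 16:30–16:35.
Common window lengths: 75, 15, 5 min; longest is 75.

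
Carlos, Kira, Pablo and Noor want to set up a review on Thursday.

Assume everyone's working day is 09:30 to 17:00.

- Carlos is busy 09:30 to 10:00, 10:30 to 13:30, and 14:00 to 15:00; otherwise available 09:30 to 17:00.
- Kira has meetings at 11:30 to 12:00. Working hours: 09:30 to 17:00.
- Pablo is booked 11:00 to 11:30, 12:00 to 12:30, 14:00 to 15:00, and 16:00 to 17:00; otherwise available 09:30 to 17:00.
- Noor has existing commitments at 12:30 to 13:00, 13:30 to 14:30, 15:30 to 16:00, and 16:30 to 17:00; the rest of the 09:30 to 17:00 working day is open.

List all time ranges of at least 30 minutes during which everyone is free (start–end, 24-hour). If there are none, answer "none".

Carlos free within 09:30–17:00: 10:00–10:30, 13:30–14:00, 15:00–17:00.
Kira free within 09:30–17:00: 09:30–11:30, 12:00–17:00.
Pablo free within 09:30–17:00: 09:30–11:00, 11:30–12:00, 12:30–14:00, 15:00–16:00.
Noor free within 09:30–17:00: 09:30–12:30, 13:00–13:30, 14:30–15:30, 16:00–16:30.
Carlos ∩ Kira: 10:00–10:30, 13:30–14:00, 15:00–17:00.
Carlos ∩ Kira ∩ Pablo: 10:00–10:30, 13:30–14:00, 15:00–16:00.
Carlos ∩ Kira ∩ Pablo ∩ Noor: 10:00–10:30, 15:00–15:30.
Windows ≥ 30 min: 10:00–10:30, 15:00–15:30.

10:00–10:30, 15:00–15:30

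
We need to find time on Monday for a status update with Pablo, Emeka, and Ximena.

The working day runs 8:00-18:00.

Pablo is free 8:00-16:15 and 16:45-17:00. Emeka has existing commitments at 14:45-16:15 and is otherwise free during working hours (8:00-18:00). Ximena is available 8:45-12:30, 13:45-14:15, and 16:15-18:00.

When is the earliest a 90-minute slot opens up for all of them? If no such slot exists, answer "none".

08:45

Emeka free within 08:00–18:00: 08:00–14:45, 16:15–18:00.
Pablo ∩ Emeka: 08:00–14:45, 16:45–17:00.
Pablo ∩ Emeka ∩ Ximena: 08:45–12:30, 13:45–14:15, 16:45–17:00.
Windows ≥ 90 min: 08:45–12:30.
Earliest such window starts at 08:45.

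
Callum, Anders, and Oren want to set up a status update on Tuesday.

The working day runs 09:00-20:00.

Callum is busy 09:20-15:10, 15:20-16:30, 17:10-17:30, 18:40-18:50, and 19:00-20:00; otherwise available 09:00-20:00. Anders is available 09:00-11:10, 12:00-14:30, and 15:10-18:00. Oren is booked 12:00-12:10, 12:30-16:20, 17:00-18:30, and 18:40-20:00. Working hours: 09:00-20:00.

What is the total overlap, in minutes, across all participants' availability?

50 minutes

Callum free within 09:00–20:00: 09:00–09:20, 15:10–15:20, 16:30–17:10, 17:30–18:40, 18:50–19:00.
Oren free within 09:00–20:00: 09:00–12:00, 12:10–12:30, 16:20–17:00, 18:30–18:40.
Callum ∩ Anders: 09:00–09:20, 15:10–15:20, 16:30–17:10, 17:30–18:00.
Callum ∩ Anders ∩ Oren: 09:00–09:20, 16:30–17:00.
Total common minutes: 20 + 30 = 50.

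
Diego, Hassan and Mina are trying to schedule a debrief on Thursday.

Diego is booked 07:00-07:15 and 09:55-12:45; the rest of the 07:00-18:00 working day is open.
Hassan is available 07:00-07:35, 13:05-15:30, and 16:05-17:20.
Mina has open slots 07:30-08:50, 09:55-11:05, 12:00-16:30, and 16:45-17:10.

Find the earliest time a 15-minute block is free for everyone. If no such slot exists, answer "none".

13:05

Diego free within 07:00–18:00: 07:15–09:55, 12:45–18:00.
Diego ∩ Hassan: 07:15–07:35, 13:05–15:30, 16:05–17:20.
Diego ∩ Hassan ∩ Mina: 07:30–07:35, 13:05–15:30, 16:05–16:30, 16:45–17:10.
Windows ≥ 15 min: 13:05–15:30, 16:05–16:30, 16:45–17:10.
Earliest such window starts at 13:05.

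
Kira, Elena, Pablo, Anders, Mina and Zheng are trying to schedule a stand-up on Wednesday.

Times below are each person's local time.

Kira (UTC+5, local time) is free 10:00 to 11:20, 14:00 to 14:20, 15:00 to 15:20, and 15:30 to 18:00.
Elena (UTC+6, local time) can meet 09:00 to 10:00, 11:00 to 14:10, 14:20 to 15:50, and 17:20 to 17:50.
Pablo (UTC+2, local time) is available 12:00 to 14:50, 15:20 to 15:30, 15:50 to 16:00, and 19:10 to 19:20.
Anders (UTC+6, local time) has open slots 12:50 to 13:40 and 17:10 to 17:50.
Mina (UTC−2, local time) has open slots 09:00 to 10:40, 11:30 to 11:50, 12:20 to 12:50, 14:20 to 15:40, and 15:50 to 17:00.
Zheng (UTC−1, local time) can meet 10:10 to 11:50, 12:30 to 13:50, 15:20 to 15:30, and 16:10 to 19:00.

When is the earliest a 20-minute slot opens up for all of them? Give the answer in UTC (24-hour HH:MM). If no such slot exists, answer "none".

11:20

Kira → UTC: 05:00–06:20, 09:00–09:20, 10:00–10:20, 10:30–13:00.
Elena → UTC: 03:00–04:00, 05:00–08:10, 08:20–09:50, 11:20–11:50.
Pablo → UTC: 10:00–12:50, 13:20–13:30, 13:50–14:00, 17:10–17:20.
Anders → UTC: 06:50–07:40, 11:10–11:50.
Mina → UTC: 11:00–12:40, 13:30–13:50, 14:20–14:50, 16:20–17:40, 17:50–19:00.
Zheng → UTC: 11:10–12:50, 13:30–14:50, 16:20–16:30, 17:10–20:00.
Kira ∩ Elena: 05:00–06:20, 09:00–09:20, 11:20–11:50.
Kira ∩ Elena ∩ Pablo: 11:20–11:50.
Kira ∩ Elena ∩ Pablo ∩ Anders: 11:20–11:50.
Kira ∩ Elena ∩ Pablo ∩ Anders ∩ Mina: 11:20–11:50.
Kira ∩ Elena ∩ Pablo ∩ Anders ∩ Mina ∩ Zheng: 11:20–11:50.
Windows ≥ 20 min: 11:20–11:50.
Earliest such window starts at 11:20.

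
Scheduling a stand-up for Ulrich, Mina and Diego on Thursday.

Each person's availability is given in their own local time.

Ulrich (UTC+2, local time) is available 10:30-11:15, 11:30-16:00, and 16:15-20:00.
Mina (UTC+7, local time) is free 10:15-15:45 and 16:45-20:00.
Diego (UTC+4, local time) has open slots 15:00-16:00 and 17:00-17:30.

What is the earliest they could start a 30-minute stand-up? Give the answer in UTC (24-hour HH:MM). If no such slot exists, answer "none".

Ulrich → UTC: 08:30–09:15, 09:30–14:00, 14:15–18:00.
Mina → UTC: 03:15–08:45, 09:45–13:00.
Diego → UTC: 11:00–12:00, 13:00–13:30.
Ulrich ∩ Mina: 08:30–08:45, 09:45–13:00.
Ulrich ∩ Mina ∩ Diego: 11:00–12:00.
Windows ≥ 30 min: 11:00–12:00.
Earliest such window starts at 11:00.

11:00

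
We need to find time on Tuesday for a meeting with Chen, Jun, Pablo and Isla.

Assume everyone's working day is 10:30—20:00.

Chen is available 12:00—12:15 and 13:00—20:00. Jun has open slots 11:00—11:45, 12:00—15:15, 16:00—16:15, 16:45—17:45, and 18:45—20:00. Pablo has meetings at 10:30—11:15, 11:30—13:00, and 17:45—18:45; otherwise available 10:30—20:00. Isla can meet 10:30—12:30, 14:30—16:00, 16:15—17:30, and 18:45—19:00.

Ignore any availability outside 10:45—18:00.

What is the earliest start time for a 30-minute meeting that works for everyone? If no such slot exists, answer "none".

Pablo free within 10:30–20:00: 11:15–11:30, 13:00–17:45, 18:45–20:00.
Chen ∩ Jun: 12:00–12:15, 13:00–15:15, 16:00–16:15, 16:45–17:45, 18:45–20:00.
Chen ∩ Jun ∩ Pablo: 13:00–15:15, 16:00–16:15, 16:45–17:45, 18:45–20:00.
Chen ∩ Jun ∩ Pablo ∩ Isla: 14:30–15:15, 16:45–17:30, 18:45–19:00.
Restricted to 10:45–18:00: 14:30–15:15, 16:45–17:30.
Windows ≥ 30 min: 14:30–15:15, 16:45–17:30.
Earliest such window starts at 14:30.

14:30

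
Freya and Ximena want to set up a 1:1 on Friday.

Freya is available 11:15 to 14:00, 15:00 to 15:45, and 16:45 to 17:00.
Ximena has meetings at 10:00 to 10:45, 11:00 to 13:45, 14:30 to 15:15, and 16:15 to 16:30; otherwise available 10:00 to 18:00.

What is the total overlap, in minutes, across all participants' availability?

Ximena free within 10:00–18:00: 10:45–11:00, 13:45–14:30, 15:15–16:15, 16:30–18:00.
Freya ∩ Ximena: 13:45–14:00, 15:15–15:45, 16:45–17:00.
Total common minutes: 15 + 30 + 15 = 60.

60 minutes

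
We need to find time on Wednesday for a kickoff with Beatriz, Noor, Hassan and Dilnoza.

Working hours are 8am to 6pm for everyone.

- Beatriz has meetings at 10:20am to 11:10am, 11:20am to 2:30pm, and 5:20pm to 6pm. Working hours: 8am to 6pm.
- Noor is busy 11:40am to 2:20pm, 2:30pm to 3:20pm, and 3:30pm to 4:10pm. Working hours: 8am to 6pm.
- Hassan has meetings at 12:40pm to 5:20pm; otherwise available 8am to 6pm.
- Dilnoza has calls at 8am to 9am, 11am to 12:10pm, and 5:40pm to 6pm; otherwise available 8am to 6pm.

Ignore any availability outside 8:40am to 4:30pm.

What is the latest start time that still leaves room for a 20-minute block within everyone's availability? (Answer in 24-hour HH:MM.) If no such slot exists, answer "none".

Beatriz free within 08:00–18:00: 08:00–10:20, 11:10–11:20, 14:30–17:20.
Noor free within 08:00–18:00: 08:00–11:40, 14:20–14:30, 15:20–15:30, 16:10–18:00.
Hassan free within 08:00–18:00: 08:00–12:40, 17:20–18:00.
Dilnoza free within 08:00–18:00: 09:00–11:00, 12:10–17:40.
Beatriz ∩ Noor: 08:00–10:20, 11:10–11:20, 15:20–15:30, 16:10–17:20.
Beatriz ∩ Noor ∩ Hassan: 08:00–10:20, 11:10–11:20.
Beatriz ∩ Noor ∩ Hassan ∩ Dilnoza: 09:00–10:20.
Restricted to 08:40–16:30: 09:00–10:20.
Windows ≥ 20 min: 09:00–10:20.
Latest start in the last window 09:00–10:20 is 10:20 − 20 min = 10:00.

10:00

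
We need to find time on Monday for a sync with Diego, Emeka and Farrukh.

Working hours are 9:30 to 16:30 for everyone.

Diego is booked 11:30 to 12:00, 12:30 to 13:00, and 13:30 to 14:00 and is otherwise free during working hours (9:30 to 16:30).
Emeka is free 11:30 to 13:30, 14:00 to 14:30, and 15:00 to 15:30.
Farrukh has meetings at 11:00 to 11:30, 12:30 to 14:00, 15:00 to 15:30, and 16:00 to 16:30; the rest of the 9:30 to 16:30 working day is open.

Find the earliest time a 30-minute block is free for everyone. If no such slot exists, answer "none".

Diego free within 09:30–16:30: 09:30–11:30, 12:00–12:30, 13:00–13:30, 14:00–16:30.
Farrukh free within 09:30–16:30: 09:30–11:00, 11:30–12:30, 14:00–15:00, 15:30–16:00.
Diego ∩ Emeka: 12:00–12:30, 13:00–13:30, 14:00–14:30, 15:00–15:30.
Diego ∩ Emeka ∩ Farrukh: 12:00–12:30, 14:00–14:30.
Windows ≥ 30 min: 12:00–12:30, 14:00–14:30.
Earliest such window starts at 12:00.

12:00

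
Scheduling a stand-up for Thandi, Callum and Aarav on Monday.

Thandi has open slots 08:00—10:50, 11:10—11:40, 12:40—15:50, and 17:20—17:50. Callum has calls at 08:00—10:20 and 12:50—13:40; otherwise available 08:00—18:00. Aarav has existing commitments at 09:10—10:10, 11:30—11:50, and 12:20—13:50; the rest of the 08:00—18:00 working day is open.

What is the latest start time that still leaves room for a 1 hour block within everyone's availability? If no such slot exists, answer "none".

14:50

Callum free within 08:00–18:00: 10:20–12:50, 13:40–18:00.
Aarav free within 08:00–18:00: 08:00–09:10, 10:10–11:30, 11:50–12:20, 13:50–18:00.
Thandi ∩ Callum: 10:20–10:50, 11:10–11:40, 12:40–12:50, 13:40–15:50, 17:20–17:50.
Thandi ∩ Callum ∩ Aarav: 10:20–10:50, 11:10–11:30, 13:50–15:50, 17:20–17:50.
Windows ≥ 60 min: 13:50–15:50.
Latest start in the last window 13:50–15:50 is 15:50 − 60 min = 14:50.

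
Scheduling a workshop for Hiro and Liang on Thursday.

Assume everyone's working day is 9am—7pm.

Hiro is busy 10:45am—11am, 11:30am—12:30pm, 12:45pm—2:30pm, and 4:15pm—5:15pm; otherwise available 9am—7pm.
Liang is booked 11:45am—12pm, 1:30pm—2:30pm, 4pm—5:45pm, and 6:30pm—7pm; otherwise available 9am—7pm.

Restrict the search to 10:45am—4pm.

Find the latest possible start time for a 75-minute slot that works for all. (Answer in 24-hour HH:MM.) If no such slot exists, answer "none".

Hiro free within 09:00–19:00: 09:00–10:45, 11:00–11:30, 12:30–12:45, 14:30–16:15, 17:15–19:00.
Liang free within 09:00–19:00: 09:00–11:45, 12:00–13:30, 14:30–16:00, 17:45–18:30.
Hiro ∩ Liang: 09:00–10:45, 11:00–11:30, 12:30–12:45, 14:30–16:00, 17:45–18:30.
Restricted to 10:45–16:00: 11:00–11:30, 12:30–12:45, 14:30–16:00.
Windows ≥ 75 min: 14:30–16:00.
Latest start in the last window 14:30–16:00 is 16:00 − 75 min = 14:45.

14:45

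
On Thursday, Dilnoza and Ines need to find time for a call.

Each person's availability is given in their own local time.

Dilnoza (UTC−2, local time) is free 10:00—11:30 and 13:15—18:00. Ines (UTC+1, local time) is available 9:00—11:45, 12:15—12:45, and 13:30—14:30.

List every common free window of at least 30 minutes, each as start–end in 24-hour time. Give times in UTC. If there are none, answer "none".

Dilnoza → UTC: 12:00–13:30, 15:15–20:00.
Ines → UTC: 08:00–10:45, 11:15–11:45, 12:30–13:30.
Dilnoza ∩ Ines: 12:30–13:30.
Windows ≥ 30 min: 12:30–13:30.

12:30–13:30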